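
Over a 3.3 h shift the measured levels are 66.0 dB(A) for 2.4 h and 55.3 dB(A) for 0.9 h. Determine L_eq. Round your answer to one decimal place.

64.8 dB(A)

Weight each interval's intensity by its duration and average over T = 3.3 h:
Σ tᵢ·10^(Lᵢ/10) = 2.4·10^(66.0/10) + 0.9·10^(55.3/10) = 9.860e+06.
L_eq = 10·log₁₀(9.860e+06/3.3) = 64.75 dB(A).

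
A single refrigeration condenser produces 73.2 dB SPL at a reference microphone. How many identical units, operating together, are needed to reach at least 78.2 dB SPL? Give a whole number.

4

N identical sources give L₁ + 10·log₁₀ N, so require 10·log₁₀ N ≥ 78.2 − 73.2 = 5.0 dB.
N ≥ 10^(5.0/10) = 3.162, so N = 4.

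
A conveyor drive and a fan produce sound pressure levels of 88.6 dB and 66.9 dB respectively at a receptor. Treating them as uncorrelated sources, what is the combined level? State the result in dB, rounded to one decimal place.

For uncorrelated sources the intensities add, so convert each level to linear form, sum, and take 10·log₁₀ of the total.
Σ 10^(L/10) = 10^(88.6/10) + 10^(66.9/10) = 7.293e+08.
L_total = 10·log₁₀(7.293e+08) = 88.63 dB.

88.6 dB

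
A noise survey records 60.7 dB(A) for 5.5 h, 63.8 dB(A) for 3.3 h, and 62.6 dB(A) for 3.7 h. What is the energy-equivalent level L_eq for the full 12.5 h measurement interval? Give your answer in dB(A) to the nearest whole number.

Weight each interval's intensity by its duration and average over T = 12.5 h:
Σ tᵢ·10^(Lᵢ/10) = 5.5·10^(60.7/10) + 3.3·10^(63.8/10) + 3.7·10^(62.6/10) = 2.111e+07.
L_eq = 10·log₁₀(2.111e+07/12.5) = 62.28 dB(A).

62 dB(A)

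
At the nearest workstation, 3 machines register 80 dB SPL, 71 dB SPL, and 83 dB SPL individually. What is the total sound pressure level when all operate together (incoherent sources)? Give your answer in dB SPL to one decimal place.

84.9 dB SPL

For uncorrelated sources the intensities add, so convert each level to linear form, sum, and take 10·log₁₀ of the total.
Σ 10^(L/10) = 10^(80/10) + 10^(71/10) + 10^(83/10) = 3.121e+08.
L_total = 10·log₁₀(3.121e+08) = 84.94 dB SPL.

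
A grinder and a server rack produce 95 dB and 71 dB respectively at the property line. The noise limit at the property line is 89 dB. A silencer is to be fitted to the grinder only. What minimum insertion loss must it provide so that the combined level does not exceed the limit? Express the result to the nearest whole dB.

6 dB

Fixed contribution from the other source: Σ 10^(L/10) = 10^(71/10) = 1.259e+07 (71.00 dB).
The limit corresponds to 10^(89/10) = 7.943e+08; subtracting the fixed part leaves 7.817e+08 for the grinder, i.e. 88.93 dB.
So the grinder must be reduced from 95 to 88.93 dB: IL = 6.07 dB.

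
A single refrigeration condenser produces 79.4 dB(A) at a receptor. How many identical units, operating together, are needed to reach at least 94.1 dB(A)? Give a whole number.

Need L₁ + 10·log₁₀ N ≥ 94.1, i.e. log₁₀ N ≥ 1.47.
N ≥ 10^(14.7/10) = 29.512, so N = 30.

30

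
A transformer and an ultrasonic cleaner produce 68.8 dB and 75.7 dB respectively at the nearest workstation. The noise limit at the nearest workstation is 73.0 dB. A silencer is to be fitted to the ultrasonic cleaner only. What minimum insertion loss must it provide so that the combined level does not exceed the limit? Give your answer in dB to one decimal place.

4.8 dB

Fixed contribution from the other source: Σ 10^(L/10) = 10^(68.8/10) = 7.586e+06 (68.80 dB).
The limit corresponds to 10^(73.0/10) = 1.995e+07; subtracting the fixed part leaves 1.237e+07 for the ultrasonic cleaner, i.e. 70.92 dB.
So the ultrasonic cleaner must be reduced from 75.7 to 70.92 dB: IL = 4.78 dB.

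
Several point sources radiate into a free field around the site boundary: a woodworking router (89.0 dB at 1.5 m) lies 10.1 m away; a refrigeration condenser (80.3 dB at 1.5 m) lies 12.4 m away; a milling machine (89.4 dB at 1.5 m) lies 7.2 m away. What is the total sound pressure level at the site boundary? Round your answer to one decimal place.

77.6 dB

Apply inverse-square spreading to bring every level to the receiver, then sum 10^(L/10).
woodworking router: 89.0 − 20·log₁₀(10.1/1.5) = 89.0 − 16.56 = 72.44 dB.
refrigeration condenser: 80.3 − 20·log₁₀(12.4/1.5) = 80.3 − 18.35 = 61.95 dB.
milling machine: 89.4 − 20·log₁₀(7.2/1.5) = 89.4 − 13.62 = 75.78 dB.
Σ 10^(L/10) = 5.689e+07 → L_total = 10·log₁₀(5.689e+07) = 77.55 dB.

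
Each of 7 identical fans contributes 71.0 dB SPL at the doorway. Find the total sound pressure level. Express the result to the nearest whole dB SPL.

L_total = L₁ + 10·log₁₀ N for N identical incoherent sources.
L_total = 71.0 + 10·log₁₀(7) = 71.0 + 8.451 = 79.45 dB SPL.

79 dB SPL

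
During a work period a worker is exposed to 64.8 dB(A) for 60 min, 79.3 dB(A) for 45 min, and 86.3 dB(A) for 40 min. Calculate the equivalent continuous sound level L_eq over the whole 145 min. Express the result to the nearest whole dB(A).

Weight each interval's intensity by its duration and average over T = 145 min:
Σ tᵢ·10^(Lᵢ/10) = 60·10^(64.8/10) + 45·10^(79.3/10) + 40·10^(86.3/10) = 2.107e+10.
L_eq = 10·log₁₀(2.107e+10/145) = 81.62 dB(A).

82 dB(A)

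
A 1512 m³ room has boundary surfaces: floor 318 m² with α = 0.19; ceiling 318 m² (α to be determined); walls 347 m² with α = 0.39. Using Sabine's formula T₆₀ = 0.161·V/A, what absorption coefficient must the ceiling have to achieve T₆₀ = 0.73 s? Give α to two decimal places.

A = 0.161·V/T₆₀ = 0.161·1512/0.73 = 333.47 m² sabins.
Absorption from the other surfaces = 318·0.19 + 347·0.39 = 195.75 m², so the ceiling must supply 137.72 m² over 318 m².
α = 137.72/318 = 0.433.

0.43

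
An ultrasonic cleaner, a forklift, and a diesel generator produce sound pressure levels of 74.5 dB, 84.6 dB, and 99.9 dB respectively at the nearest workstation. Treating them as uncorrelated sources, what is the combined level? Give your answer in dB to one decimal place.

Incoherent sources combine by intensity addition: L_total = 10·log₁₀(Σ 10^(L_i/10)).
Σ 10^(L/10) = 10^(74.5/10) + 10^(84.6/10) + 10^(99.9/10) = 1.009e+10.
L_total = 10·log₁₀(1.009e+10) = 100.04 dB.

100.0 dB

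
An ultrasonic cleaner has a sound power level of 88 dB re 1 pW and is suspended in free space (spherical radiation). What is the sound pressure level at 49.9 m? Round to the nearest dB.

43 dB

The power spreads over a sphere of area 4π·r², so L_p = L_w − 10·log₁₀(4π·r²).
4π·r² = 3.129e+04 m², 10·log₁₀ of that is 44.954 dB.
L_p = 88 − 44.954 = 43.05 dB.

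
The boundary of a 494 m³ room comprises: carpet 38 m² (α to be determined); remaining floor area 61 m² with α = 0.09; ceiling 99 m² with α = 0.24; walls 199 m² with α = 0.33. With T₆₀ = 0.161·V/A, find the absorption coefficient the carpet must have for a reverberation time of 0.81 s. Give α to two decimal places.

A = 0.161·V/T₆₀ = 0.161·494/0.81 = 98.19 m² sabins.
Absorption from the other surfaces = 61·0.09 + 99·0.24 + 199·0.33 = 94.92 m², so the carpet must supply 3.27 m² over 38 m².
α = 3.27/38 = 0.086.

0.09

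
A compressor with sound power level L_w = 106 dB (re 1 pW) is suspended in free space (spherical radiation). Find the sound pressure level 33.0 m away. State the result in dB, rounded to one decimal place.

The power spreads over a sphere of area 4π·r², so L_p = L_w − 10·log₁₀(4π·r²).
4π·r² = 1.368e+04 m², 10·log₁₀ of that is 41.362 dB.
L_p = 106 − 41.362 = 64.64 dB.

64.6 dB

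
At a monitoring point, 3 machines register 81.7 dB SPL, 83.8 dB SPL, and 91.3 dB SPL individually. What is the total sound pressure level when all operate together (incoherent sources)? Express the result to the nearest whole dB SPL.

92 dB SPL

Incoherent sources combine by intensity addition: L_total = 10·log₁₀(Σ 10^(L_i/10)).
Σ 10^(L/10) = 10^(81.7/10) + 10^(83.8/10) + 10^(91.3/10) = 1.737e+09.
L_total = 10·log₁₀(1.737e+09) = 92.40 dB SPL.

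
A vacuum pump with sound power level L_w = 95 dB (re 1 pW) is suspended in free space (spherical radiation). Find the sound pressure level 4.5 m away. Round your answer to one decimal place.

70.9 dB

L_p = L_w − 10·log₁₀(4π·r²) with r = 4.5 m.
4π·r² = 254.5 m², 10·log₁₀ of that is 24.056 dB.
L_p = 95 − 24.056 = 70.94 dB.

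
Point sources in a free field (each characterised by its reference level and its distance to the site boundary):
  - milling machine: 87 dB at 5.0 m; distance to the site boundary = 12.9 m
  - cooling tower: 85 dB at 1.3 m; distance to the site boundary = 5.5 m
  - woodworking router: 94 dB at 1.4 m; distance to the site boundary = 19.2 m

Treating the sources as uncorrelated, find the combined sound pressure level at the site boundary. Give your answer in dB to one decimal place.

First find each source's level at the receiver (point-source: −20·log₁₀(r/r_ref)), then combine on an intensity basis.
milling machine: 87 − 20·log₁₀(12.9/5.0) = 87 − 8.23 = 78.77 dB.
cooling tower: 85 − 20·log₁₀(5.5/1.3) = 85 − 12.53 = 72.47 dB.
woodworking router: 94 − 20·log₁₀(19.2/1.4) = 94 − 22.74 = 71.26 dB.
Σ 10^(L/10) = 1.063e+08 → L_total = 10·log₁₀(1.063e+08) = 80.27 dB.

80.3 dB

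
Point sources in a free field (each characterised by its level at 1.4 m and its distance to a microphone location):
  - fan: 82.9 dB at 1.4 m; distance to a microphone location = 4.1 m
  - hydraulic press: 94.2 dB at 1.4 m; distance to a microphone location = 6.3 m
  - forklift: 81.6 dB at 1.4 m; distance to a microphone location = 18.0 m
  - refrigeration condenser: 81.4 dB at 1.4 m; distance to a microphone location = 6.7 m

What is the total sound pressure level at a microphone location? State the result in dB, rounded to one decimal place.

82.0 dB

Propagate each source to the receiver with L = L_ref − 20·log₁₀(r/r_ref), then add intensities.
fan: 82.9 − 20·log₁₀(4.1/1.4) = 82.9 − 9.33 = 73.57 dB.
hydraulic press: 94.2 − 20·log₁₀(6.3/1.4) = 94.2 − 13.06 = 81.14 dB.
forklift: 81.6 − 20·log₁₀(18.0/1.4) = 81.6 − 22.18 = 59.42 dB.
refrigeration condenser: 81.4 − 20·log₁₀(6.7/1.4) = 81.4 − 13.60 = 67.80 dB.
Σ 10^(L/10) = 1.595e+08 → L_total = 10·log₁₀(1.595e+08) = 82.03 dB.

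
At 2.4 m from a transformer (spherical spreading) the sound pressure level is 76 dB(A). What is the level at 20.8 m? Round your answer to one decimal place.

57.2 dB(A)

Spherical spreading from a point source gives a 20·log₁₀(r₂/r₁) drop.
L₂ = 76 − 20·log₁₀(20.8/2.4) = 76 − 18.757 = 57.24 dB(A).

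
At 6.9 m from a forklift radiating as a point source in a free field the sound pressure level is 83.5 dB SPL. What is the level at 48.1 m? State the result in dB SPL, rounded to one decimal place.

66.6 dB SPL

Spherical spreading from a point source gives a 20·log₁₀(r₂/r₁) drop.
L₂ = 83.5 − 20·log₁₀(48.1/6.9) = 83.5 − 16.866 = 66.63 dB SPL.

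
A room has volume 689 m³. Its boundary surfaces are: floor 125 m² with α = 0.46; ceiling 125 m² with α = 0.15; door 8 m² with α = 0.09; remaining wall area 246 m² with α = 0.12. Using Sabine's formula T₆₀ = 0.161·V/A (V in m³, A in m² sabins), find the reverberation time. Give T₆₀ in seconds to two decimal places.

1.04 s

Total absorption A = 125·0.46 + 125·0.15 + 8·0.09 + 246·0.12 = 106.49 m² sabins.
T₆₀ = 0.161·V/A = 0.161·689/106.49 = 1.042 s.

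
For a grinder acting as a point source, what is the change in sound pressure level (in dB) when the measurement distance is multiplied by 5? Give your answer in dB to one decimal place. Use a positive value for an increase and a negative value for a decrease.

-14.0 dB

With spherical spreading the level changes by −20·log₁₀(r₂/r₁).
ΔL = −20·log₁₀(5) = -13.98 dB.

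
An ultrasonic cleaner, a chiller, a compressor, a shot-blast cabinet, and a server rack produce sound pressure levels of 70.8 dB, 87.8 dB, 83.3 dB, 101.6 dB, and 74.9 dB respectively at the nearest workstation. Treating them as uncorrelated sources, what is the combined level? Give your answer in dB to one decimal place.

Incoherent sources combine by intensity addition: L_total = 10·log₁₀(Σ 10^(L_i/10)).
Σ 10^(L/10) = 10^(70.8/10) + 10^(87.8/10) + 10^(83.3/10) + 10^(101.6/10) + 10^(74.9/10) = 1.531e+10.
L_total = 10·log₁₀(1.531e+10) = 101.85 dB.

101.9 dB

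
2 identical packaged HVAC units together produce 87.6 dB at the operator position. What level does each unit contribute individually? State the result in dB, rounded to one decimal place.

For N identical incoherent sources L_total = L₁ + 10·log₁₀ N, so L₁ = 87.6 − 10·log₁₀(2) = 87.6 − 3.010.

84.6 dB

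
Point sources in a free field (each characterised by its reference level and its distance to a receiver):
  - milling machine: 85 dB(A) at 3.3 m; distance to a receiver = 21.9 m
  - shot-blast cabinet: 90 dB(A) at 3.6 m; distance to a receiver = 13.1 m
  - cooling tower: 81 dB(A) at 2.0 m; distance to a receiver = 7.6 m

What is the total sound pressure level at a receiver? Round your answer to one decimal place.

79.6 dB(A)

Propagate each source to the receiver with L = L_ref − 20·log₁₀(r/r_ref), then add intensities.
milling machine: 85 − 20·log₁₀(21.9/3.3) = 85 − 16.44 = 68.56 dB(A).
shot-blast cabinet: 90 − 20·log₁₀(13.1/3.6) = 90 − 11.22 = 78.78 dB(A).
cooling tower: 81 − 20·log₁₀(7.6/2.0) = 81 − 11.60 = 69.40 dB(A).
Σ 10^(L/10) = 9.142e+07 → L_total = 10·log₁₀(9.142e+07) = 79.61 dB(A).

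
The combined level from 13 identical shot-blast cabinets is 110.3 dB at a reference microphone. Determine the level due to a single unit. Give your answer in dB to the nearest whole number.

13 equal contributions raise the level by 10·log₁₀ 13 = 11.139 dB, so each unit alone gives 110.3 − 11.139.

99 dB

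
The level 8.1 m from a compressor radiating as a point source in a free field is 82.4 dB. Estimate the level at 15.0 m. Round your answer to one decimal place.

Point-source attenuation: ΔL = 20·log₁₀(r₂/r₁) = 20·log₁₀(15.0/8.1) = 5.352 dB.
L₂ = 82.4 − 20·log₁₀(15.0/8.1) = 82.4 − 5.352 = 77.05 dB.

77.0 dB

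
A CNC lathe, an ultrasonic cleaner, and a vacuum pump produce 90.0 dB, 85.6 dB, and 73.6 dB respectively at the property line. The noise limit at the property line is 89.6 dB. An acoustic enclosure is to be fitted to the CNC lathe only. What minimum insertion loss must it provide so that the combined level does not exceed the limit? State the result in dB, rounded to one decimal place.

2.8 dB

Fixed contribution from the other sources: Σ 10^(L/10) = 10^(85.6/10) + 10^(73.6/10) = 3.860e+08 (85.87 dB).
The limit corresponds to 10^(89.6/10) = 9.120e+08; subtracting the fixed part leaves 5.260e+08 for the CNC lathe, i.e. 87.21 dB.
Required insertion loss = 90.0 − 87.21 = 2.79 dB.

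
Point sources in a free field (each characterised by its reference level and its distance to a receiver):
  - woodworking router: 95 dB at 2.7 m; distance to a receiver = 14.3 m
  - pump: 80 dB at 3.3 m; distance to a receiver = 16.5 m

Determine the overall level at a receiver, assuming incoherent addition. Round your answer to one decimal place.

First find each source's level at the receiver (point-source: −20·log₁₀(r/r_ref)), then combine on an intensity basis.
woodworking router: 95 − 20·log₁₀(14.3/2.7) = 95 − 14.48 = 80.52 dB.
pump: 80 − 20·log₁₀(16.5/3.3) = 80 − 13.98 = 66.02 dB.
Σ 10^(L/10) = 1.167e+08 → L_total = 10·log₁₀(1.167e+08) = 80.67 dB.

80.7 dB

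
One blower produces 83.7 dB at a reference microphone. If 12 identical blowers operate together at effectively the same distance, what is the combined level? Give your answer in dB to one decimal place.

94.5 dB

N identical incoherent sources raise the level by 10·log₁₀ N.
L_total = 83.7 + 10·log₁₀(12) = 83.7 + 10.792 = 94.49 dB.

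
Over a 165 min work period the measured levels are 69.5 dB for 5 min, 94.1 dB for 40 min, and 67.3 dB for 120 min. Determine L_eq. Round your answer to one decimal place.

88.0 dB

Weight each interval's intensity by its duration and average over T = 165 min:
Σ tᵢ·10^(Lᵢ/10) = 5·10^(69.5/10) + 40·10^(94.1/10) + 120·10^(67.3/10) = 1.035e+11.
L_eq = 10·log₁₀(1.035e+11/165) = 87.97 dB.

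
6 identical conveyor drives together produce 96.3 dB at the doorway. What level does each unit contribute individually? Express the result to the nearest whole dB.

89 dB

For N identical incoherent sources L_total = L₁ + 10·log₁₀ N, so L₁ = 96.3 − 10·log₁₀(6) = 96.3 − 7.782.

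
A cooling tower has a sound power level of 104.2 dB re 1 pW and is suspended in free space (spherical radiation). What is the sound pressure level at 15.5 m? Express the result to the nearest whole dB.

L_p = L_w − 10·log₁₀(4π·r²) with r = 15.5 m.
4π·r² = 3019 m², 10·log₁₀ of that is 34.799 dB.
L_p = 104.2 − 34.799 = 69.40 dB.

69 dB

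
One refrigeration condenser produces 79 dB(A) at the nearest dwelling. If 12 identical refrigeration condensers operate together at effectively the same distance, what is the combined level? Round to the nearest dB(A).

90 dB(A)

N identical incoherent sources raise the level by 10·log₁₀ N.
L_total = 79 + 10·log₁₀(12) = 79 + 10.792 = 89.79 dB(A).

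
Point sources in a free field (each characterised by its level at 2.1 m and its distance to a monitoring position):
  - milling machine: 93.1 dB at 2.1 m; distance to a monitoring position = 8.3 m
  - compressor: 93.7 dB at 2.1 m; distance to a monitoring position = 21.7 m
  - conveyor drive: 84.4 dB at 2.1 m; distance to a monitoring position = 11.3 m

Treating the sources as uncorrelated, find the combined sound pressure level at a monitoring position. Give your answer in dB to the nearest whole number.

82 dB

Apply inverse-square spreading to bring every level to the receiver, then sum 10^(L/10).
milling machine: 93.1 − 20·log₁₀(8.3/2.1) = 93.1 − 11.94 = 81.16 dB.
compressor: 93.7 − 20·log₁₀(21.7/2.1) = 93.7 − 20.28 = 73.42 dB.
conveyor drive: 84.4 − 20·log₁₀(11.3/2.1) = 84.4 − 14.62 = 69.78 dB.
Σ 10^(L/10) = 1.622e+08 → L_total = 10·log₁₀(1.622e+08) = 82.10 dB.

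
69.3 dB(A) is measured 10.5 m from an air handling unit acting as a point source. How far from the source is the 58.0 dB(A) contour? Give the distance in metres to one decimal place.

For a point source L₁ − L₂ = 20·log₁₀(r₂/r₁), so r₂ = r₁·10^((L₁−L₂)/20).
r₂ = 10.5·10^((69.3−58.0)/20) = 10.5·10^(11.3/20) = 38.56 m.

38.6 m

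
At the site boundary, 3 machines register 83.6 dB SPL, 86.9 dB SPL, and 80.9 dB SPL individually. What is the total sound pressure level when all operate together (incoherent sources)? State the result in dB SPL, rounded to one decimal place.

For uncorrelated sources the intensities add, so convert each level to linear form, sum, and take 10·log₁₀ of the total.
Σ 10^(L/10) = 10^(83.6/10) + 10^(86.9/10) + 10^(80.9/10) = 8.419e+08.
L_total = 10·log₁₀(8.419e+08) = 89.25 dB SPL.

89.3 dB SPL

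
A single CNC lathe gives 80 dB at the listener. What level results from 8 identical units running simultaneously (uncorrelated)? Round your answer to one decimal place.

89.0 dB

L_total = L₁ + 10·log₁₀ N for N identical incoherent sources.
L_total = 80 + 10·log₁₀(8) = 80 + 9.031 = 89.03 dB.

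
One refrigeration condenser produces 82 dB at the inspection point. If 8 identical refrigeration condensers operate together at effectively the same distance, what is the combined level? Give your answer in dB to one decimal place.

L_total = L₁ + 10·log₁₀ N for N identical incoherent sources.
L_total = 82 + 10·log₁₀(8) = 82 + 9.031 = 91.03 dB.

91.0 dB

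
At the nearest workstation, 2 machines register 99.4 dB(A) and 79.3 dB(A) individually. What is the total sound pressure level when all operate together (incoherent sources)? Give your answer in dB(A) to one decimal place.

For uncorrelated sources the intensities add, so convert each level to linear form, sum, and take 10·log₁₀ of the total.
Σ 10^(L/10) = 10^(99.4/10) + 10^(79.3/10) = 8.795e+09.
L_total = 10·log₁₀(8.795e+09) = 99.44 dB(A).

99.4 dB(A)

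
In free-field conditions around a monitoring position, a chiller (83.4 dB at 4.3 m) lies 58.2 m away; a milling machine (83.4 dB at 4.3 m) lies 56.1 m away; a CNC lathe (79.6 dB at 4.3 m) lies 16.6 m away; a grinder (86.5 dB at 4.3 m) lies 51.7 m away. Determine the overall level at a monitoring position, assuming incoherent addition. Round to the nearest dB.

First find each source's level at the receiver (point-source: −20·log₁₀(r/r_ref)), then combine on an intensity basis.
chiller: 83.4 − 20·log₁₀(58.2/4.3) = 83.4 − 22.63 = 60.77 dB.
milling machine: 83.4 − 20·log₁₀(56.1/4.3) = 83.4 − 22.31 = 61.09 dB.
CNC lathe: 79.6 − 20·log₁₀(16.6/4.3) = 79.6 − 11.73 = 67.87 dB.
grinder: 86.5 − 20·log₁₀(51.7/4.3) = 86.5 − 21.60 = 64.90 dB.
Σ 10^(L/10) = 1.169e+07 → L_total = 10·log₁₀(1.169e+07) = 70.68 dB.

71 dB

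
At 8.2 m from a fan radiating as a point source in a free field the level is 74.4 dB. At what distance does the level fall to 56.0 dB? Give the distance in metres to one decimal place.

For a point source L₁ − L₂ = 20·log₁₀(r₂/r₁), so r₂ = r₁·10^((L₁−L₂)/20).
r₂ = 8.2·10^((74.4−56.0)/20) = 8.2·10^(18.4/20) = 68.20 m.

68.2 m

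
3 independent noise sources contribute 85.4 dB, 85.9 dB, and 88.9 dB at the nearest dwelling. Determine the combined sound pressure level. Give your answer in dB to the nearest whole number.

92 dB

Incoherent sources combine by intensity addition: L_total = 10·log₁₀(Σ 10^(L_i/10)).
Σ 10^(L/10) = 10^(85.4/10) + 10^(85.9/10) + 10^(88.9/10) = 1.512e+09.
L_total = 10·log₁₀(1.512e+09) = 91.80 dB.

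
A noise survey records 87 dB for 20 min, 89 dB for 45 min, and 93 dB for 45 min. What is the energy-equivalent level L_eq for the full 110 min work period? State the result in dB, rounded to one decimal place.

L_eq = 10·log₁₀[(1/T)·Σ tᵢ·10^(Lᵢ/10)] with T = 110 min.
Σ tᵢ·10^(Lᵢ/10) = 20·10^(87/10) + 45·10^(89/10) + 45·10^(93/10) = 1.356e+11.
L_eq = 10·log₁₀(1.356e+11/110) = 90.91 dB.

90.9 dB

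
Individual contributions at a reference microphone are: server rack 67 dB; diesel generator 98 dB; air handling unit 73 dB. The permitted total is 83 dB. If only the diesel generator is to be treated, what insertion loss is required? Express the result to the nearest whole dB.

Everything except the diesel generator sums to 10^(67/10) + 10^(73/10) = 2.496e+07 in linear terms, 73.97 dB.
To meet 83 dB overall, the treated diesel generator may contribute at most 10^(83/10) − 2.496e+07 = 1.746e+08, i.e. 82.42 dB.
Required insertion loss = 98 − 82.42 = 15.58 dB.

16 dB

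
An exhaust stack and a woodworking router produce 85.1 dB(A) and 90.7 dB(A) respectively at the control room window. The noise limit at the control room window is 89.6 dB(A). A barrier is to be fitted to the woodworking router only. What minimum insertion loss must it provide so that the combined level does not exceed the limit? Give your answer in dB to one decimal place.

3.0 dB

The untreated sources together contribute 10^(85.1/10) = 3.236e+08, i.e. 85.10 dB(A).
To meet 89.6 dB(A) overall, the treated woodworking router may contribute at most 10^(89.6/10) − 3.236e+08 = 5.884e+08, i.e. 87.70 dB(A).
So the woodworking router must be reduced from 90.7 to 87.70 dB(A): IL = 3.00 dB.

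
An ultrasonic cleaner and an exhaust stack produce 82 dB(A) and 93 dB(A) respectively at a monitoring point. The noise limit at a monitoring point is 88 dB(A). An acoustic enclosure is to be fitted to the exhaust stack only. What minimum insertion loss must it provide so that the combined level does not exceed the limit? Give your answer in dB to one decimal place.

6.3 dB

Everything except the exhaust stack sums to 10^(82/10) = 1.585e+08 in linear terms, 82.00 dB(A).
The limit corresponds to 10^(88/10) = 6.310e+08; subtracting the fixed part leaves 4.725e+08 for the exhaust stack, i.e. 86.74 dB(A).
Required insertion loss = 93 − 86.74 = 6.26 dB.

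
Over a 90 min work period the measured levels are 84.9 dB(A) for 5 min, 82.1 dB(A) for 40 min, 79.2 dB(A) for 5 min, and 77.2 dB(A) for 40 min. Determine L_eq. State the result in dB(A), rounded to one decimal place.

80.7 dB(A)

L_eq = 10·log₁₀[(1/T)·Σ tᵢ·10^(Lᵢ/10)] with T = 90 min.
Σ tᵢ·10^(Lᵢ/10) = 5·10^(84.9/10) + 40·10^(82.1/10) + 5·10^(79.2/10) + 40·10^(77.2/10) = 1.055e+10.
L_eq = 10·log₁₀(1.055e+10/90) = 80.69 dB(A).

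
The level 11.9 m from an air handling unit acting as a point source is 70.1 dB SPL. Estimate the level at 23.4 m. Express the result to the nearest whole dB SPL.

Point-source attenuation: ΔL = 20·log₁₀(r₂/r₁) = 20·log₁₀(23.4/11.9) = 5.873 dB.
L₂ = 70.1 − 20·log₁₀(23.4/11.9) = 70.1 − 5.873 = 64.23 dB SPL.

64 dB SPL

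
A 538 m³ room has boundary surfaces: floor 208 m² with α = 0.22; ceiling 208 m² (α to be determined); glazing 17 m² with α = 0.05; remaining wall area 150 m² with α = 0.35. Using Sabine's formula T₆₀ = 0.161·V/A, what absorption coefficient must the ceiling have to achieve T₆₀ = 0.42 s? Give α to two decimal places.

0.52

Required total absorption A = 0.161·538/0.42 = 206.23 m².
Absorption from the other surfaces = 208·0.22 + 17·0.05 + 150·0.35 = 99.11 m², so the ceiling must supply 107.12 m² over 208 m².
α = 107.12/208 = 0.515.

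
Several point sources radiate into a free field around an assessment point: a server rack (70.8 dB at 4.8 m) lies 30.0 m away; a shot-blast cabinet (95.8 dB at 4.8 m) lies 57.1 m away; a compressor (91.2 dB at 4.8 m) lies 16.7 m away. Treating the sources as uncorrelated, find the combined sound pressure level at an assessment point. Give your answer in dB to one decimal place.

First find each source's level at the receiver (point-source: −20·log₁₀(r/r_ref)), then combine on an intensity basis.
server rack: 70.8 − 20·log₁₀(30.0/4.8) = 70.8 − 15.92 = 54.88 dB.
shot-blast cabinet: 95.8 − 20·log₁₀(57.1/4.8) = 95.8 − 21.51 = 74.29 dB.
compressor: 91.2 − 20·log₁₀(16.7/4.8) = 91.2 − 10.83 = 80.37 dB.
Σ 10^(L/10) = 1.361e+08 → L_total = 10·log₁₀(1.361e+08) = 81.34 dB.

81.3 dB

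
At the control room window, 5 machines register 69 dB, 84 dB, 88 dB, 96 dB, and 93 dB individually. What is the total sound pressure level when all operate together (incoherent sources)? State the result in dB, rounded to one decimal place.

For uncorrelated sources the intensities add, so convert each level to linear form, sum, and take 10·log₁₀ of the total.
Σ 10^(L/10) = 10^(69/10) + 10^(84/10) + 10^(88/10) + 10^(96/10) + 10^(93/10) = 6.866e+09.
L_total = 10·log₁₀(6.866e+09) = 98.37 dB.

98.4 dB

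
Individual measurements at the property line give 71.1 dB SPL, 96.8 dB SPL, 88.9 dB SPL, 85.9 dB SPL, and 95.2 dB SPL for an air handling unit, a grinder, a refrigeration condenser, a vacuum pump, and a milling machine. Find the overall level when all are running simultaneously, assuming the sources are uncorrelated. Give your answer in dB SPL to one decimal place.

99.7 dB SPL

Incoherent sources combine by intensity addition: L_total = 10·log₁₀(Σ 10^(L_i/10)).
Σ 10^(L/10) = 10^(71.1/10) + 10^(96.8/10) + 10^(88.9/10) + 10^(85.9/10) + 10^(95.2/10) = 9.276e+09.
L_total = 10·log₁₀(9.276e+09) = 99.67 dB SPL.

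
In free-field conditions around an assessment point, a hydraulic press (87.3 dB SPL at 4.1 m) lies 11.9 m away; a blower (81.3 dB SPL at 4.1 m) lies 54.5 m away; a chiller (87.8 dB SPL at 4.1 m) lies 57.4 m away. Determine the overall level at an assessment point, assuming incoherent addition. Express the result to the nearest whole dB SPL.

First find each source's level at the receiver (point-source: −20·log₁₀(r/r_ref)), then combine on an intensity basis.
hydraulic press: 87.3 − 20·log₁₀(11.9/4.1) = 87.3 − 9.26 = 78.04 dB SPL.
blower: 81.3 − 20·log₁₀(54.5/4.1) = 81.3 − 22.47 = 58.83 dB SPL.
chiller: 87.8 − 20·log₁₀(57.4/4.1) = 87.8 − 22.92 = 64.88 dB SPL.
Σ 10^(L/10) = 6.759e+07 → L_total = 10·log₁₀(6.759e+07) = 78.30 dB SPL.

78 dB SPL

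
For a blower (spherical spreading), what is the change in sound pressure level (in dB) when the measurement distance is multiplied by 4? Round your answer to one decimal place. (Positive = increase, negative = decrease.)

-12.0 dB

Point-source spreading: ΔL = −20·log₁₀(r₂/r₁).
ΔL = −20·log₁₀(4) = -12.04 dB.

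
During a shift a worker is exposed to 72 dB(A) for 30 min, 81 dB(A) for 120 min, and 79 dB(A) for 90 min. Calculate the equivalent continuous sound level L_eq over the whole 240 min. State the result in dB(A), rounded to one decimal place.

L_eq = 10·log₁₀[(1/T)·Σ tᵢ·10^(Lᵢ/10)] with T = 240 min.
Σ tᵢ·10^(Lᵢ/10) = 30·10^(72/10) + 120·10^(81/10) + 90·10^(79/10) = 2.273e+10.
L_eq = 10·log₁₀(2.273e+10/240) = 79.76 dB(A).

79.8 dB(A)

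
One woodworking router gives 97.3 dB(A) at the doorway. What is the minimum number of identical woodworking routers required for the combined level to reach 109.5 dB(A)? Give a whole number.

17

Need L₁ + 10·log₁₀ N ≥ 109.5, i.e. log₁₀ N ≥ 1.22.
N ≥ 10^(12.2/10) = 16.596, so N = 17.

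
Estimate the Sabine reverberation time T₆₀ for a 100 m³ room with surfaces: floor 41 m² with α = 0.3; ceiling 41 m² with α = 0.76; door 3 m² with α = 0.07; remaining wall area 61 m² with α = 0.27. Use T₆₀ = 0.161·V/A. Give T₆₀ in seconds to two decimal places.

0.27 s

A = Σ Sᵢαᵢ = 41·0.3 + 41·0.76 + 3·0.07 + 61·0.27 = 60.14 m².
T₆₀ = 0.161·V/A = 0.161·100/60.14 = 0.268 s.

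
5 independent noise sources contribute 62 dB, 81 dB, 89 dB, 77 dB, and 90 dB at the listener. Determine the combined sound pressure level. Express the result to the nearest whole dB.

93 dB

Incoherent sources combine by intensity addition: L_total = 10·log₁₀(Σ 10^(L_i/10)).
Σ 10^(L/10) = 10^(62/10) + 10^(81/10) + 10^(89/10) + 10^(77/10) + 10^(90/10) = 1.972e+09.
L_total = 10·log₁₀(1.972e+09) = 92.95 dB.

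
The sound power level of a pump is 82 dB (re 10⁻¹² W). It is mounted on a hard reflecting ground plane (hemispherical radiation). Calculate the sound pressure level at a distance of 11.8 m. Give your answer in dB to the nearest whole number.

53 dB

L_p = L_w − 10·log₁₀(2π·r²) with r = 11.8 m.
2π·r² = 874.9 m², 10·log₁₀ of that is 29.419 dB.
L_p = 82 − 29.419 = 52.58 dB.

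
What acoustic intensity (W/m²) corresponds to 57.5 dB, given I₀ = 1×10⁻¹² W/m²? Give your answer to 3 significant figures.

I/I₀ = 10^(57.5/10) = 5.623e+05, so I = 5.623e+05 × 10⁻¹² W/m².

5.62e-07 W/m²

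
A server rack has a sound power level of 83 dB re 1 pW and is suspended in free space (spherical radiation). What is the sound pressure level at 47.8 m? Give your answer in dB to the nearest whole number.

Free-field spherical radiation: L_p = L_w − 10·log₁₀(4π·r²), r = 47.8 m.
4π·r² = 2.871e+04 m², 10·log₁₀ of that is 44.581 dB.
L_p = 83 − 44.581 = 38.42 dB.

38 dB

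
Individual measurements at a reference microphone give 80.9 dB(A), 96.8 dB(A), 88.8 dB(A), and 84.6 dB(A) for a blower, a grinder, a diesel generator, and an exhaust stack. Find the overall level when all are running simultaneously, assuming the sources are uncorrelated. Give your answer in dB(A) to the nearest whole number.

98 dB(A)

For uncorrelated sources the intensities add, so convert each level to linear form, sum, and take 10·log₁₀ of the total.
Σ 10^(L/10) = 10^(80.9/10) + 10^(96.8/10) + 10^(88.8/10) + 10^(84.6/10) = 5.956e+09.
L_total = 10·log₁₀(5.956e+09) = 97.75 dB(A).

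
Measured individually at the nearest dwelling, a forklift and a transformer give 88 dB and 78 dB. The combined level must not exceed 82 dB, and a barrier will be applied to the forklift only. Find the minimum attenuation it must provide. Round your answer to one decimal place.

Everything except the forklift sums to 10^(78/10) = 6.310e+07 in linear terms, 78.00 dB.
To meet 82 dB overall, the treated forklift may contribute at most 10^(82/10) − 6.310e+07 = 9.539e+07, i.e. 79.80 dB.
Required insertion loss = 88 − 79.80 = 8.20 dB.

8.2 dB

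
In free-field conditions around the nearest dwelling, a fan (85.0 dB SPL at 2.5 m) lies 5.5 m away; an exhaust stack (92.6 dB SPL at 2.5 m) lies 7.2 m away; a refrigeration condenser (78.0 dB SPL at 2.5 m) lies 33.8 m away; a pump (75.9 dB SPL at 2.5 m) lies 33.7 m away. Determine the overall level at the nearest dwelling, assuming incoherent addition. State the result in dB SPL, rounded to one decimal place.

84.6 dB SPL

Propagate each source to the receiver with L = L_ref − 20·log₁₀(r/r_ref), then add intensities.
fan: 85.0 − 20·log₁₀(5.5/2.5) = 85.0 − 6.85 = 78.15 dB SPL.
exhaust stack: 92.6 − 20·log₁₀(7.2/2.5) = 92.6 − 9.19 = 83.41 dB SPL.
refrigeration condenser: 78.0 − 20·log₁₀(33.8/2.5) = 78.0 − 22.62 = 55.38 dB SPL.
pump: 75.9 − 20·log₁₀(33.7/2.5) = 75.9 − 22.59 = 53.31 dB SPL.
Σ 10^(L/10) = 2.853e+08 → L_total = 10·log₁₀(2.853e+08) = 84.55 dB SPL.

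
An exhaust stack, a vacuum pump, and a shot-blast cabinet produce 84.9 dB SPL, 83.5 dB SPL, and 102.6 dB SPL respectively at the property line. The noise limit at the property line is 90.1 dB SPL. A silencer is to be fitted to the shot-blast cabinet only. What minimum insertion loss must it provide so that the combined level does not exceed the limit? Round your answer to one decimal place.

Fixed contribution from the other sources: Σ 10^(L/10) = 10^(84.9/10) + 10^(83.5/10) = 5.329e+08 (87.27 dB SPL).
To meet 90.1 dB SPL overall, the treated shot-blast cabinet may contribute at most 10^(90.1/10) − 5.329e+08 = 4.904e+08, i.e. 86.91 dB SPL.
Required insertion loss = 102.6 − 86.91 = 15.69 dB.

15.7 dB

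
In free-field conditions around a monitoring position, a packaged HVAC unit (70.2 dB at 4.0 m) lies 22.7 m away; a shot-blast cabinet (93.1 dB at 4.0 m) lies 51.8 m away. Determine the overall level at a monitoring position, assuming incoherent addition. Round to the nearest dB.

71 dB

First find each source's level at the receiver (point-source: −20·log₁₀(r/r_ref)), then combine on an intensity basis.
packaged HVAC unit: 70.2 − 20·log₁₀(22.7/4.0) = 70.2 − 15.08 = 55.12 dB.
shot-blast cabinet: 93.1 − 20·log₁₀(51.8/4.0) = 93.1 − 22.25 = 70.85 dB.
Σ 10^(L/10) = 1.250e+07 → L_total = 10·log₁₀(1.250e+07) = 70.97 dB.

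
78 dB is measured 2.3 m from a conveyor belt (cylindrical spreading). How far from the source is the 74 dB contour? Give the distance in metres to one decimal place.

5.8 m

The 4.0 dB drop corresponds to a distance ratio of 10^(4.0/10) for a line source.
r₂ = 2.3·10^((78−74)/10) = 2.3·10^(4.0/10) = 5.78 m.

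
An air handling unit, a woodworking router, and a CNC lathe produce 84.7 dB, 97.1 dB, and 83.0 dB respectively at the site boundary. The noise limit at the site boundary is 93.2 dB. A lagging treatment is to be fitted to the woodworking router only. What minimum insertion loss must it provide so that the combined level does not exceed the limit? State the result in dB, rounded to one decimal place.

Everything except the woodworking router sums to 10^(84.7/10) + 10^(83.0/10) = 4.946e+08 in linear terms, 86.94 dB.
To meet 93.2 dB overall, the treated woodworking router may contribute at most 10^(93.2/10) − 4.946e+08 = 1.595e+09, i.e. 92.03 dB.
So the woodworking router must be reduced from 97.1 to 92.03 dB: IL = 5.07 dB.

5.1 dB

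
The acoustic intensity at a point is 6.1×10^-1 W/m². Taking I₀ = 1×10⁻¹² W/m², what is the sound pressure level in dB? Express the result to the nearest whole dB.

L = 10·log₁₀(I/I₀) = 10·log₁₀(6.1×10^-1/10⁻¹²) = 10·log₁₀(6.1×10^11).
L = 10·(0.7853 + 11) = 117.85 dB.

118 dB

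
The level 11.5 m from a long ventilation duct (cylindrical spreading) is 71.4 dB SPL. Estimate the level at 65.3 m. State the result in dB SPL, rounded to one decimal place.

63.9 dB SPL

Cylindrical spreading from a line source gives a 10·log₁₀(r₂/r₁) drop.
L₂ = 71.4 − 10·log₁₀(65.3/11.5) = 71.4 − 7.542 = 63.86 dB SPL.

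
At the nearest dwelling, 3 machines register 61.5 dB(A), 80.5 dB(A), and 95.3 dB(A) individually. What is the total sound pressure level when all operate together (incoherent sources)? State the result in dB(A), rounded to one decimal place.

Incoherent sources combine by intensity addition: L_total = 10·log₁₀(Σ 10^(L_i/10)).
Σ 10^(L/10) = 10^(61.5/10) + 10^(80.5/10) + 10^(95.3/10) = 3.502e+09.
L_total = 10·log₁₀(3.502e+09) = 95.44 dB(A).

95.4 dB(A)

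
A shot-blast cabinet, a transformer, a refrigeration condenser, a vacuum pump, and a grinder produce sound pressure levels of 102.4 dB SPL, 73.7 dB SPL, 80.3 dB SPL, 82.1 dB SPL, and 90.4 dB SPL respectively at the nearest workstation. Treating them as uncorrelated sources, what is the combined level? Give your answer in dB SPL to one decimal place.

Incoherent sources combine by intensity addition: L_total = 10·log₁₀(Σ 10^(L_i/10)).
Σ 10^(L/10) = 10^(102.4/10) + 10^(73.7/10) + 10^(80.3/10) + 10^(82.1/10) + 10^(90.4/10) = 1.877e+10.
L_total = 10·log₁₀(1.877e+10) = 102.73 dB SPL.

102.7 dB SPL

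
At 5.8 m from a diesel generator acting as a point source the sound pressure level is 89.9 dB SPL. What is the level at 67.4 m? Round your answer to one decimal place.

68.6 dB SPL

Spherical spreading from a point source gives a 20·log₁₀(r₂/r₁) drop.
L₂ = 89.9 − 20·log₁₀(67.4/5.8) = 89.9 − 21.305 = 68.60 dB SPL.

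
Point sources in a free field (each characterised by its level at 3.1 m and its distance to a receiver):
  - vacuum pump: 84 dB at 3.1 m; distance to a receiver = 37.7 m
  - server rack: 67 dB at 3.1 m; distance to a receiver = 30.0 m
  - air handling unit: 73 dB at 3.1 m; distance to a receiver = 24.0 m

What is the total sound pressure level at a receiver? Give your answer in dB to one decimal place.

First find each source's level at the receiver (point-source: −20·log₁₀(r/r_ref)), then combine on an intensity basis.
vacuum pump: 84 − 20·log₁₀(37.7/3.1) = 84 − 21.70 = 62.30 dB.
server rack: 67 − 20·log₁₀(30.0/3.1) = 67 − 19.72 = 47.28 dB.
air handling unit: 73 − 20·log₁₀(24.0/3.1) = 73 − 17.78 = 55.22 dB.
Σ 10^(L/10) = 2.085e+06 → L_total = 10·log₁₀(2.085e+06) = 63.19 dB.

63.2 dB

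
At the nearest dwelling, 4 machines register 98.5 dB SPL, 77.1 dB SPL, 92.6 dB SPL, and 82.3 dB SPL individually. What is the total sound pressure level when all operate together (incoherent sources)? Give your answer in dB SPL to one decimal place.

99.6 dB SPL

For uncorrelated sources the intensities add, so convert each level to linear form, sum, and take 10·log₁₀ of the total.
Σ 10^(L/10) = 10^(98.5/10) + 10^(77.1/10) + 10^(92.6/10) + 10^(82.3/10) = 9.120e+09.
L_total = 10·log₁₀(9.120e+09) = 99.60 dB SPL.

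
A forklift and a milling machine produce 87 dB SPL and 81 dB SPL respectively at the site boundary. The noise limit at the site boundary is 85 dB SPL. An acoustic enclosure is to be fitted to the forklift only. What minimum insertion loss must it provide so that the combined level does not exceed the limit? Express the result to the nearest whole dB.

4 dB

The untreated sources together contribute 10^(81/10) = 1.259e+08, i.e. 81.00 dB SPL.
The limit corresponds to 10^(85/10) = 3.162e+08; subtracting the fixed part leaves 1.903e+08 for the forklift, i.e. 82.80 dB SPL.
So the forklift must be reduced from 87 to 82.80 dB SPL: IL = 4.20 dB.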